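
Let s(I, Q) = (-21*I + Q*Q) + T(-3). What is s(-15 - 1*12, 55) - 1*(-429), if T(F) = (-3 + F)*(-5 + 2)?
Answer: 4039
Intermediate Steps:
T(F) = 9 - 3*F (T(F) = (-3 + F)*(-3) = 9 - 3*F)
s(I, Q) = 18 + Q**2 - 21*I (s(I, Q) = (-21*I + Q*Q) + (9 - 3*(-3)) = (-21*I + Q**2) + (9 + 9) = (Q**2 - 21*I) + 18 = 18 + Q**2 - 21*I)
s(-15 - 1*12, 55) - 1*(-429) = (18 + 55**2 - 21*(-15 - 1*12)) - 1*(-429) = (18 + 3025 - 21*(-15 - 12)) + 429 = (18 + 3025 - 21*(-27)) + 429 = (18 + 3025 + 567) + 429 = 3610 + 429 = 4039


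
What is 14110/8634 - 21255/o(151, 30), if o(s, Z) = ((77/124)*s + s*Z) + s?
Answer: -2400303545/851990169 ≈ -2.8173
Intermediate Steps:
o(s, Z) = 201*s/124 + Z*s (o(s, Z) = ((77*(1/124))*s + Z*s) + s = (77*s/124 + Z*s) + s = 201*s/124 + Z*s)
14110/8634 - 21255/o(151, 30) = 14110/8634 - 21255*124/(151*(201 + 124*30)) = 14110*(1/8634) - 21255*124/(151*(201 + 3720)) = 7055/4317 - 21255/((1/124)*151*3921) = 7055/4317 - 21255/592071/124 = 7055/4317 - 21255*124/592071 = 7055/4317 - 878540/197357 = -2400303545/851990169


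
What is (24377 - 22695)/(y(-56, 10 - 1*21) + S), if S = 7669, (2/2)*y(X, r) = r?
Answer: 841/3829 ≈ 0.21964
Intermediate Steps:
y(X, r) = r
(24377 - 22695)/(y(-56, 10 - 1*21) + S) = (24377 - 22695)/((10 - 1*21) + 7669) = 1682/((10 - 21) + 7669) = 1682/(-11 + 7669) = 1682/7658 = 1682*(1/7658) = 841/3829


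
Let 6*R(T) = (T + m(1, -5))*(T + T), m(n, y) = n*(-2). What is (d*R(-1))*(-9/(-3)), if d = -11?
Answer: -33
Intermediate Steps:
m(n, y) = -2*n
R(T) = T*(-2 + T)/3 (R(T) = ((T - 2*1)*(T + T))/6 = ((T - 2)*(2*T))/6 = ((-2 + T)*(2*T))/6 = (2*T*(-2 + T))/6 = T*(-2 + T)/3)
(d*R(-1))*(-9/(-3)) = (-11*(-1)*(-2 - 1)/3)*(-9/(-3)) = (-11*(-1)*(-3)/3)*(-9*(-⅓)) = -11*1*3 = -11*3 = -33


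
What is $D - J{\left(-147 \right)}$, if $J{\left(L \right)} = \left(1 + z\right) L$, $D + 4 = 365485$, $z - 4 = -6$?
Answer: $365334$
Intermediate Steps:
$z = -2$ ($z = 4 - 6 = -2$)
$D = 365481$ ($D = -4 + 365485 = 365481$)
$J{\left(L \right)} = - L$ ($J{\left(L \right)} = \left(1 - 2\right) L = - L$)
$D - J{\left(-147 \right)} = 365481 - \left(-1\right) \left(-147\right) = 365481 - 147 = 365334$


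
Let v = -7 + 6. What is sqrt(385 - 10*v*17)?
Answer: sqrt(555) ≈ 23.558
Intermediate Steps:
v = -1
sqrt(385 - 10*v*17) = sqrt(385 - 10*(-1)*17) = sqrt(385 + 10*17) = sqrt(385 + 170) = sqrt(555)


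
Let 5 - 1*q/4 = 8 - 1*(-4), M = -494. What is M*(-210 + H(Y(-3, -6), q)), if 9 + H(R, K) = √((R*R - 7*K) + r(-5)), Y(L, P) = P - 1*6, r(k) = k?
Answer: 108186 - 494*√335 ≈ 99144.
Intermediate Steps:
q = -28 (q = 20 - 4*(8 - 1*(-4)) = 20 - 4*(8 + 4) = 20 - 4*12 = 20 - 48 = -28)
Y(L, P) = -6 + P (Y(L, P) = P - 6 = -6 + P)
H(R, K) = -9 + √(-5 + R² - 7*K) (H(R, K) = -9 + √((R*R - 7*K) - 5) = -9 + √((R² - 7*K) - 5) = -9 + √(-5 + R² - 7*K))
M*(-210 + H(Y(-3, -6), q)) = -494*(-210 + (-9 + √(-5 + (-6 - 6)² - 7*(-28)))) = -494*(-210 + (-9 + √(-5 + (-12)² + 196))) = -494*(-210 + (-9 + √(-5 + 144 + 196))) = -494*(-210 + (-9 + √335)) = -494*(-219 + √335) = 108186 - 494*√335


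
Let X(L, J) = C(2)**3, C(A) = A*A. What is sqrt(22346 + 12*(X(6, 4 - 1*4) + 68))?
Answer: sqrt(23930) ≈ 154.69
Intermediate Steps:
C(A) = A**2
X(L, J) = 64 (X(L, J) = (2**2)**3 = 4**3 = 64)
sqrt(22346 + 12*(X(6, 4 - 1*4) + 68)) = sqrt(22346 + 12*(64 + 68)) = sqrt(22346 + 12*132) = sqrt(22346 + 1584) = sqrt(23930)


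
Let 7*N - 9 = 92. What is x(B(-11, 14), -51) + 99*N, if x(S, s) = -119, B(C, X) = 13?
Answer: 9166/7 ≈ 1309.4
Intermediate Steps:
N = 101/7 (N = 9/7 + (1/7)*92 = 9/7 + 92/7 = 101/7 ≈ 14.429)
x(B(-11, 14), -51) + 99*N = -119 + 99*(101/7) = -119 + 9999/7 = 9166/7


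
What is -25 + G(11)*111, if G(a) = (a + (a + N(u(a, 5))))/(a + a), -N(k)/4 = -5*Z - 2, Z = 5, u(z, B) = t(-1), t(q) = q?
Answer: 6940/11 ≈ 630.91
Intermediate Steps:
u(z, B) = -1
N(k) = 108 (N(k) = -4*(-5*5 - 2) = -4*(-25 - 2) = -4*(-27) = 108)
G(a) = (108 + 2*a)/(2*a) (G(a) = (a + (a + 108))/(a + a) = (a + (108 + a))/((2*a)) = (108 + 2*a)*(1/(2*a)) = (108 + 2*a)/(2*a))
-25 + G(11)*111 = -25 + ((54 + 11)/11)*111 = -25 + ((1/11)*65)*111 = -25 + (65/11)*111 = -25 + 7215/11 = 6940/11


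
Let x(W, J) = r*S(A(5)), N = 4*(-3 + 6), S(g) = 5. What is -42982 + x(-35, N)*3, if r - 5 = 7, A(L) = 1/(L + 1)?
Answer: -42802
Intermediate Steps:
A(L) = 1/(1 + L)
r = 12 (r = 5 + 7 = 12)
N = 12 (N = 4*3 = 12)
x(W, J) = 60 (x(W, J) = 12*5 = 60)
-42982 + x(-35, N)*3 = -42982 + 60*3 = -42982 + 180 = -42802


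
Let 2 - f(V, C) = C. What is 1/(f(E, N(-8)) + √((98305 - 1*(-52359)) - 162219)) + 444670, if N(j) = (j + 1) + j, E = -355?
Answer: 5266671497/11844 - I*√11555/11844 ≈ 4.4467e+5 - 0.0090758*I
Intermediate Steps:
N(j) = 1 + 2*j (N(j) = (1 + j) + j = 1 + 2*j)
f(V, C) = 2 - C
1/(f(E, N(-8)) + √((98305 - 1*(-52359)) - 162219)) + 444670 = 1/((2 - (1 + 2*(-8))) + √((98305 - 1*(-52359)) - 162219)) + 444670 = 1/((2 - (1 - 16)) + √((98305 + 52359) - 162219)) + 444670 = 1/((2 - 1*(-15)) + √(150664 - 162219)) + 444670 = 1/((2 + 15) + √(-11555)) + 444670 = 1/(17 + I*√11555) + 444670 = 444670 + 1/(17 + I*√11555)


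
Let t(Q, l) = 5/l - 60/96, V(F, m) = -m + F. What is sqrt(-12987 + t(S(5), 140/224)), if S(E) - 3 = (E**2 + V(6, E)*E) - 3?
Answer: I*sqrt(207674)/4 ≈ 113.93*I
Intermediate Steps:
V(F, m) = F - m
S(E) = E**2 + E*(6 - E) (S(E) = 3 + ((E**2 + (6 - E)*E) - 3) = 3 + ((E**2 + E*(6 - E)) - 3) = 3 + (-3 + E**2 + E*(6 - E)) = E**2 + E*(6 - E))
t(Q, l) = -5/8 + 5/l (t(Q, l) = 5/l - 60*1/96 = 5/l - 5/8 = -5/8 + 5/l)
sqrt(-12987 + t(S(5), 140/224)) = sqrt(-12987 + (-5/8 + 5/((140/224)))) = sqrt(-12987 + (-5/8 + 5/((140*(1/224))))) = sqrt(-12987 + (-5/8 + 5/(5/8))) = sqrt(-12987 + (-5/8 + 5*(8/5))) = sqrt(-12987 + (-5/8 + 8)) = sqrt(-12987 + 59/8) = sqrt(-103837/8) = I*sqrt(207674)/4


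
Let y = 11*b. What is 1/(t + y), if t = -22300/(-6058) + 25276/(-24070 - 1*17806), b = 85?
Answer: 31710601/29747001034 ≈ 0.0010660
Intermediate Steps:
t = 97589099/31710601 (t = -22300*(-1/6058) + 25276/(-24070 - 17806) = 11150/3029 + 25276/(-41876) = 11150/3029 + 25276*(-1/41876) = 11150/3029 - 6319/10469 = 97589099/31710601 ≈ 3.0775)
y = 935 (y = 11*85 = 935)
1/(t + y) = 1/(97589099/31710601 + 935) = 1/(29747001034/31710601) = 31710601/29747001034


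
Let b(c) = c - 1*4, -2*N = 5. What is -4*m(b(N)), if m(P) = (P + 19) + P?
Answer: -24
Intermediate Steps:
N = -5/2 (N = -1/2*5 = -5/2 ≈ -2.5000)
b(c) = -4 + c (b(c) = c - 4 = -4 + c)
m(P) = 19 + 2*P (m(P) = (19 + P) + P = 19 + 2*P)
-4*m(b(N)) = -4*(19 + 2*(-4 - 5/2)) = -4*(19 + 2*(-13/2)) = -4*(19 - 13) = -4*6 = -24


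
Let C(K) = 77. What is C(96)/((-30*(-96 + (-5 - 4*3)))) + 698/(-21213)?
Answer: -244273/23970690 ≈ -0.010190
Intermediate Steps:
C(96)/((-30*(-96 + (-5 - 4*3)))) + 698/(-21213) = 77/((-30*(-96 + (-5 - 4*3)))) + 698/(-21213) = 77/((-30*(-96 + (-5 - 12)))) + 698*(-1/21213) = 77/((-30*(-96 - 17))) - 698/21213 = 77/((-30*(-113))) - 698/21213 = 77/3390 - 698/21213 = -244273/23970690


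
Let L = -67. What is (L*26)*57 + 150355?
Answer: 51061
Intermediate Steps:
(L*26)*57 + 150355 = -67*26*57 + 150355 = -1742*57 + 150355 = -99294 + 150355 = 51061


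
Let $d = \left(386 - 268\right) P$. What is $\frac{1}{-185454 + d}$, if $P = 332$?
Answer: $- \frac{1}{146278} \approx -6.8363 \cdot 10^{-6}$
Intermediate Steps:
$d = 39176$ ($d = \left(386 - 268\right) 332 = 118 \cdot 332 = 39176$)
$\frac{1}{-185454 + d} = \frac{1}{-185454 + 39176} = \frac{1}{-146278} = - \frac{1}{146278}$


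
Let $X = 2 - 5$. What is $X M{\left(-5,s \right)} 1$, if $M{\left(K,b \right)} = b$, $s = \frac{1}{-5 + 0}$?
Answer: $\frac{3}{5} \approx 0.6$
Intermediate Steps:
$s = - \frac{1}{5}$ ($s = \frac{1}{-5} = - \frac{1}{5} \approx -0.2$)
$X = -3$ ($X = 2 - 5 = -3$)
$X M{\left(-5,s \right)} 1 = \left(-3\right) \left(- \frac{1}{5}\right) 1 = \frac{3}{5} \cdot 1 = \frac{3}{5}$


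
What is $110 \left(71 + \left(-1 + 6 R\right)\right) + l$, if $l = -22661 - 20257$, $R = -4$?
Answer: $-37858$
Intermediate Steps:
$l = -42918$
$110 \left(71 + \left(-1 + 6 R\right)\right) + l = 110 \left(71 + \left(-1 + 6 \left(-4\right)\right)\right) - 42918 = 110 \left(71 - 25\right) - 42918 = 110 \cdot 46 - 42918 = 5060 - 42918 = -37858$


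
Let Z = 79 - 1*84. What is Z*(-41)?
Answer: 205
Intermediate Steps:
Z = -5 (Z = 79 - 84 = -5)
Z*(-41) = -5*(-41) = 205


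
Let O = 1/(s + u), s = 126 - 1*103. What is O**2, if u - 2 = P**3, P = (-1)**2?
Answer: 1/676 ≈ 0.0014793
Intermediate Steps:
P = 1
u = 3 (u = 2 + 1**3 = 2 + 1 = 3)
s = 23 (s = 126 - 103 = 23)
O = 1/26 (O = 1/(23 + 3) = 1/26 ≈ 0.038462)
O**2 = (1/26)**2 = 1/676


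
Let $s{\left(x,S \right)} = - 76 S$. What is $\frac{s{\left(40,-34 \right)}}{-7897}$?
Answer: $- \frac{2584}{7897} \approx -0.32721$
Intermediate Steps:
$\frac{s{\left(40,-34 \right)}}{-7897} = \frac{\left(-76\right) \left(-34\right)}{-7897} = 2584 \left(- \frac{1}{7897}\right) = - \frac{2584}{7897}$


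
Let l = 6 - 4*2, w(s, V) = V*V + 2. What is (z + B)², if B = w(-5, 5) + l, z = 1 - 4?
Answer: 484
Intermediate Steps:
z = -3
w(s, V) = 2 + V² (w(s, V) = V² + 2 = 2 + V²)
l = -2 (l = 6 - 8 = -2)
B = 25 (B = (2 + 5²) - 2 = (2 + 25) - 2 = 27 - 2 = 25)
(z + B)² = (-3 + 25)² = 22² = 484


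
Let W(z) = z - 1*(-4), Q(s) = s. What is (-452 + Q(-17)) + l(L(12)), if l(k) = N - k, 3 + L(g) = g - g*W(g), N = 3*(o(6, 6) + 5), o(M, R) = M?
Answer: -253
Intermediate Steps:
W(z) = 4 + z (W(z) = z + 4 = 4 + z)
N = 33 (N = 3*(6 + 5) = 3*11 = 33)
L(g) = -3 + g - g*(4 + g) (L(g) = -3 + (g - g*(4 + g)) = -3 + g - g*(4 + g))
l(k) = 33 - k
(-452 + Q(-17)) + l(L(12)) = (-452 - 17) + (33 - (-3 + 12 - 1*12*(4 + 12))) = -469 + (33 - (-3 + 12 - 1*12*16)) = -469 + (33 - (-3 + 12 - 192)) = -469 + (33 - 1*(-183)) = -469 + (33 + 183) = -469 + 216 = -253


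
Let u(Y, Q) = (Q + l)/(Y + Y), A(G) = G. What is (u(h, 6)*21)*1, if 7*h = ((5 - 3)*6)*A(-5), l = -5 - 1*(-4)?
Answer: -49/8 ≈ -6.1250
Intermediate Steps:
l = -1 (l = -5 + 4 = -1)
h = -60/7 (h = (((5 - 3)*6)*(-5))/7 = ((2*6)*(-5))/7 = (12*(-5))/7 = (⅐)*(-60) = -60/7 ≈ -8.5714)
u(Y, Q) = (-1 + Q)/(2*Y) (u(Y, Q) = (Q - 1)/(Y + Y) = (-1 + Q)/((2*Y)) = (-1 + Q)*(1/(2*Y)) = (-1 + Q)/(2*Y))
(u(h, 6)*21)*1 = (((-1 + 6)/(2*(-60/7)))*21)*1 = (((½)*(-7/60)*5)*21)*1 = -7/24*21*1 = -49/8*1 = -49/8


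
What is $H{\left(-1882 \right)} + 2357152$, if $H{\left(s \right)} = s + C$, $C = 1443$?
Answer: $2356713$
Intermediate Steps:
$H{\left(s \right)} = 1443 + s$ ($H{\left(s \right)} = s + 1443 = 1443 + s$)
$H{\left(-1882 \right)} + 2357152 = \left(1443 - 1882\right) + 2357152 = -439 + 2357152 = 2356713$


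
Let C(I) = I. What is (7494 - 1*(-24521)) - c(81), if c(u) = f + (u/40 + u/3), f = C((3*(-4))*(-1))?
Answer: 1278959/40 ≈ 31974.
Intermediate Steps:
f = 12 (f = (3*(-4))*(-1) = -12*(-1) = 12)
c(u) = 12 + 43*u/120 (c(u) = 12 + (u/40 + u/3) = 12 + 43*u/120)
(7494 - 1*(-24521)) - c(81) = (7494 - 1*(-24521)) - (12 + (43/120)*81) = (7494 + 24521) - (12 + 1161/40) = 32015 - 1*1641/40 = 32015 - 1641/40 = 1278959/40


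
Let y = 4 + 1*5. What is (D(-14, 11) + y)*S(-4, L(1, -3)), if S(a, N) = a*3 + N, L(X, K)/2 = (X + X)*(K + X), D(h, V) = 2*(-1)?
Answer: -140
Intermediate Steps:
D(h, V) = -2
L(X, K) = 4*X*(K + X) (L(X, K) = 2*((X + X)*(K + X)) = 2*((2*X)*(K + X)) = 2*(2*X*(K + X)) = 4*X*(K + X))
y = 9 (y = 4 + 5 = 9)
S(a, N) = N + 3*a (S(a, N) = 3*a + N = N + 3*a)
(D(-14, 11) + y)*S(-4, L(1, -3)) = (-2 + 9)*(4*1*(-3 + 1) + 3*(-4)) = 7*(4*1*(-2) - 12) = 7*(-8 - 12) = 7*(-20) = -140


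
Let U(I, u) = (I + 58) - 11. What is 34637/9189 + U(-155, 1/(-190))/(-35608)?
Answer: 308586677/81800478 ≈ 3.7724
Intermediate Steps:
U(I, u) = 47 + I (U(I, u) = (58 + I) - 11 = 47 + I)
34637/9189 + U(-155, 1/(-190))/(-35608) = 34637/9189 + (47 - 155)/(-35608) = 34637*(1/9189) - 108*(-1/35608) = 34637/9189 + 27/8902 = 308586677/81800478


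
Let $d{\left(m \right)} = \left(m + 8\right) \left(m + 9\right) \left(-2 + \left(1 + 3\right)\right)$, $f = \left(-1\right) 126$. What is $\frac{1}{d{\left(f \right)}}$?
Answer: $\frac{1}{27612} \approx 3.6216 \cdot 10^{-5}$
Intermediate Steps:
$f = -126$
$d{\left(m \right)} = 2 \left(8 + m\right) \left(9 + m\right)$ ($d{\left(m \right)} = \left(8 + m\right) \left(9 + m\right) \left(-2 + 4\right) = \left(8 + m\right) \left(9 + m\right) 2 = 2 \left(8 + m\right) \left(9 + m\right)$)
$\frac{1}{d{\left(f \right)}} = \frac{1}{144 + 2 \left(-126\right)^{2} + 34 \left(-126\right)} = \frac{1}{144 + 2 \cdot 15876 - 4284} = \frac{1}{144 + 31752 - 4284} = \frac{1}{27612}$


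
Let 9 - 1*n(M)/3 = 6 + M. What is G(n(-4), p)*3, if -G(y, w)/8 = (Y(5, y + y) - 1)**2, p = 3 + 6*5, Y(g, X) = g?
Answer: -384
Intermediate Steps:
n(M) = 9 - 3*M (n(M) = 27 - 3*(6 + M) = 27 + (-18 - 3*M) = 9 - 3*M)
p = 33 (p = 3 + 30 = 33)
G(y, w) = -128 (G(y, w) = -8*(5 - 1)**2 = -8*4**2 = -8*16 = -128)
G(n(-4), p)*3 = -128*3 = -384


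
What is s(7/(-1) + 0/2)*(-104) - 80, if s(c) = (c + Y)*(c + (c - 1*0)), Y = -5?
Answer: -17552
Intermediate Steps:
s(c) = 2*c*(-5 + c) (s(c) = (c - 5)*(c + (c - 1*0)) = (-5 + c)*(c + (c + 0)) = (-5 + c)*(c + c) = (-5 + c)*(2*c) = 2*c*(-5 + c))
s(7/(-1) + 0/2)*(-104) - 80 = (2*(7/(-1) + 0/2)*(-5 + (7/(-1) + 0/2)))*(-104) - 80 = (2*(7*(-1) + 0*(1/2))*(-5 + (7*(-1) + 0*(1/2))))*(-104) - 80 = (2*(-7 + 0)*(-5 + (-7 + 0)))*(-104) - 80 = (2*(-7)*(-5 - 7))*(-104) - 80 = (2*(-7)*(-12))*(-104) - 80 = 168*(-104) - 80 = -17472 - 80 = -17552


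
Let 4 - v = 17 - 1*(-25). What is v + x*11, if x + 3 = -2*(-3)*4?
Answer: 193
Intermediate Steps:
v = -38 (v = 4 - (17 - 1*(-25)) = 4 - (17 + 25) = 4 - 1*42 = 4 - 42 = -38)
x = 21 (x = -3 - 2*(-3)*4 = -3 + 6*4 = -3 + 24 = 21)
v + x*11 = -38 + 21*11 = -38 + 231 = 193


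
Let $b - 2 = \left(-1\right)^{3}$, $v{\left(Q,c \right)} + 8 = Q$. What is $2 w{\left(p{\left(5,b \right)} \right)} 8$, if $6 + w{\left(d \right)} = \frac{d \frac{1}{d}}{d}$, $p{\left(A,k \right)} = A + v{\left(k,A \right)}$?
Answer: $-104$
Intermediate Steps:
$v{\left(Q,c \right)} = -8 + Q$
$b = 1$ ($b = 2 + \left(-1\right)^{3} = 2 - 1 = 1$)
$p{\left(A,k \right)} = -8 + A + k$ ($p{\left(A,k \right)} = A + \left(-8 + k\right) = -8 + A + k$)
$w{\left(d \right)} = -6 + \frac{1}{d}$ ($w{\left(d \right)} = -6 + \frac{d \frac{1}{d}}{d} = -6 + 1 \frac{1}{d} = -6 + \frac{1}{d}$)
$2 w{\left(p{\left(5,b \right)} \right)} 8 = 2 \left(-6 + \frac{1}{-8 + 5 + 1}\right) 8 = 2 \left(-6 + \frac{1}{-2}\right) 8 = 2 \left(-6 - \frac{1}{2}\right) 8 = 2 \left(- \frac{13}{2}\right) 8 = \left(-13\right) 8 = -104$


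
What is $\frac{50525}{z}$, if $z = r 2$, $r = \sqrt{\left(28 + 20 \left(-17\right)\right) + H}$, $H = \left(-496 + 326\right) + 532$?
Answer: $\frac{10105 \sqrt{2}}{4} \approx 3572.7$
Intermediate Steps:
$H = 362$ ($H = -170 + 532 = 362$)
$r = 5 \sqrt{2}$ ($r = \sqrt{\left(28 + 20 \left(-17\right)\right) + 362} = \sqrt{\left(28 - 340\right) + 362} = \sqrt{-312 + 362} = \sqrt{50} = 5 \sqrt{2} \approx 7.0711$)
$z = 10 \sqrt{2}$ ($z = 5 \sqrt{2} \cdot 2 = 10 \sqrt{2} \approx 14.142$)
$\frac{50525}{z} = \frac{50525}{10 \sqrt{2}} = 50525 \frac{\sqrt{2}}{20} = \frac{10105 \sqrt{2}}{4}$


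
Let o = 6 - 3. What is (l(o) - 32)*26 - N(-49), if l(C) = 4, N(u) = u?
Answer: -679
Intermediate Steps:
o = 3
(l(o) - 32)*26 - N(-49) = (4 - 32)*26 - 1*(-49) = -28*26 + 49 = -728 + 49 = -679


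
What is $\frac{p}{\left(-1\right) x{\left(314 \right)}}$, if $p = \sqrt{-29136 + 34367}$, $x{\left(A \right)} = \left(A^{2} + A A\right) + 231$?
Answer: $- \frac{\sqrt{5231}}{197423} \approx -0.00036635$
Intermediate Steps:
$x{\left(A \right)} = 231 + 2 A^{2}$ ($x{\left(A \right)} = \left(A^{2} + A^{2}\right) + 231 = 2 A^{2} + 231 = 231 + 2 A^{2}$)
$p = \sqrt{5231} \approx 72.326$
$\frac{p}{\left(-1\right) x{\left(314 \right)}} = \frac{\sqrt{5231}}{\left(-1\right) \left(231 + 2 \cdot 314^{2}\right)} = \frac{\sqrt{5231}}{\left(-1\right) \left(231 + 2 \cdot 98596\right)} = \frac{\sqrt{5231}}{\left(-1\right) \left(231 + 197192\right)} = \frac{\sqrt{5231}}{\left(-1\right) 197423} = \frac{\sqrt{5231}}{-197423} = \sqrt{5231} \left(- \frac{1}{197423}\right) = - \frac{\sqrt{5231}}{197423}$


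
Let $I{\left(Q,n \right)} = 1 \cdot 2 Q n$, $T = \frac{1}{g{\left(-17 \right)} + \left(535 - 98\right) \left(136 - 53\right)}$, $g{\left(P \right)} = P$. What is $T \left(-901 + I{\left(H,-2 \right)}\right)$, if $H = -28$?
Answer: $- \frac{789}{36254} \approx -0.021763$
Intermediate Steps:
$T = \frac{1}{36254}$ ($T = \frac{1}{-17 + \left(535 - 98\right) \left(136 - 53\right)} = \frac{1}{-17 + 437 \cdot 83} = \frac{1}{-17 + 36271} = \frac{1}{36254} \approx 2.7583 \cdot 10^{-5}$)
$I{\left(Q,n \right)} = 2 Q n$
$T \left(-901 + I{\left(H,-2 \right)}\right) = \frac{-901 + 2 \left(-28\right) \left(-2\right)}{36254} = \frac{-901 + 112}{36254} = \frac{1}{36254} \left(-789\right) = - \frac{789}{36254}$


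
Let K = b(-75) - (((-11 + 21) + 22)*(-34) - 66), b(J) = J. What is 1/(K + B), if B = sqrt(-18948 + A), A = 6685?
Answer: 1079/1176504 - I*sqrt(12263)/1176504 ≈ 0.00091712 - 9.4125e-5*I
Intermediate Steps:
K = 1079 (K = -75 - (((-11 + 21) + 22)*(-34) - 66) = -75 - ((10 + 22)*(-34) - 66) = -75 - (32*(-34) - 66) = -75 - (-1088 - 66) = -75 - 1*(-1154) = -75 + 1154 = 1079)
B = I*sqrt(12263) (B = sqrt(-18948 + 6685) = sqrt(-12263) = I*sqrt(12263) ≈ 110.74*I)
1/(K + B) = 1/(1079 + I*sqrt(12263))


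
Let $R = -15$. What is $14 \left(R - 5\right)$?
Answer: $-280$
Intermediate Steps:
$14 \left(R - 5\right) = 14 \left(-15 - 5\right) = 14 \left(-20\right) = -280$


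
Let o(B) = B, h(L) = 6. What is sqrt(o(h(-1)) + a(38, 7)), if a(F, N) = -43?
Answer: I*sqrt(37) ≈ 6.0828*I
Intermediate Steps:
sqrt(o(h(-1)) + a(38, 7)) = sqrt(6 - 43) = sqrt(-37) = I*sqrt(37)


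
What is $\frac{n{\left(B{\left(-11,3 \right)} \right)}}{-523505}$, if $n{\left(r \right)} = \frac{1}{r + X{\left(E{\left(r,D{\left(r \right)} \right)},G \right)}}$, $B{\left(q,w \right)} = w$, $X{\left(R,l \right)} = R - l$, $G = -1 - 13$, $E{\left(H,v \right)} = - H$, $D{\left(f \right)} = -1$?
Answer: $- \frac{1}{7329070} \approx -1.3644 \cdot 10^{-7}$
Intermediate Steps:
$G = -14$ ($G = -1 - 13 = -14$)
$n{\left(r \right)} = \frac{1}{14}$ ($n{\left(r \right)} = \frac{1}{r - \left(-14 + r\right)} = \frac{1}{14}$)
$\frac{n{\left(B{\left(-11,3 \right)} \right)}}{-523505} = \frac{1}{14 \left(-523505\right)} = \frac{1}{14} \left(- \frac{1}{523505}\right) = - \frac{1}{7329070}$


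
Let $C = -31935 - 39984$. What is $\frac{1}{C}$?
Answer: $- \frac{1}{71919} \approx -1.3905 \cdot 10^{-5}$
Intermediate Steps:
$C = -71919$
$\frac{1}{C} = \frac{1}{-71919} = - \frac{1}{71919}$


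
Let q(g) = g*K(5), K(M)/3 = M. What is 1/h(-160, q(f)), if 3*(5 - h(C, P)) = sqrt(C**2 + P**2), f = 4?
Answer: -9/5795 - 12*sqrt(73)/5795 ≈ -0.019246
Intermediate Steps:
K(M) = 3*M
q(g) = 15*g (q(g) = g*(3*5) = g*15 = 15*g)
h(C, P) = 5 - sqrt(C**2 + P**2)/3
1/h(-160, q(f)) = 1/(5 - sqrt((-160)**2 + (15*4)**2)/3) = 1/(5 - sqrt(25600 + 60**2)/3) = 1/(5 - sqrt(25600 + 3600)/3) = 1/(5 - 20*sqrt(73)/3)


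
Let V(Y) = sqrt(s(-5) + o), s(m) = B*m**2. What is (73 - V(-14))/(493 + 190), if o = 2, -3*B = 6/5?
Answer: 73/683 - 2*I*sqrt(2)/683 ≈ 0.10688 - 0.0041412*I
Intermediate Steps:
B = -2/5 ≈ -0.40000
s(m) = -2*m**2/5
V(Y) = 2*I*sqrt(2) (V(Y) = sqrt(-2/5*(-5)**2 + 2) = sqrt(-2/5*25 + 2) = sqrt(-10 + 2) = sqrt(-8) = 2*I*sqrt(2))
(73 - V(-14))/(493 + 190) = (73 - 2*I*sqrt(2))/(493 + 190) = (73 - 2*I*sqrt(2))/683 = (73 - 2*I*sqrt(2))*(1/683) = 73/683 - 2*I*sqrt(2)/683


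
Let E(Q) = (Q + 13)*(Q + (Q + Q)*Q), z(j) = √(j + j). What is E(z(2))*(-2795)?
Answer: -419250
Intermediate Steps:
z(j) = √2*√j (z(j) = √(2*j) = √2*√j)
E(Q) = (13 + Q)*(Q + 2*Q²) (E(Q) = (13 + Q)*(Q + (2*Q)*Q) = (13 + Q)*(Q + 2*Q²))
E(z(2))*(-2795) = ((√2*√2)*(13 + 2*(√2*√2)² + 27*(√2*√2)))*(-2795) = (2*(13 + 2*2² + 27*2))*(-2795) = (2*(13 + 2*4 + 54))*(-2795) = (2*(13 + 8 + 54))*(-2795) = (2*75)*(-2795) = 150*(-2795) = -419250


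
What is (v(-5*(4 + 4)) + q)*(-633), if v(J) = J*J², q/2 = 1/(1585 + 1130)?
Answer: 36663359578/905 ≈ 4.0512e+7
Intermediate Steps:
q = 2/2715 (q = 2/(1585 + 1130) = 2/2715 ≈ 0.00073665)
v(J) = J³
(v(-5*(4 + 4)) + q)*(-633) = ((-5*(4 + 4))³ + 2/2715)*(-633) = ((-5*8)³ + 2/2715)*(-633) = ((-40)³ + 2/2715)*(-633) = (-64000 + 2/2715)*(-633) = -173759998/2715*(-633) = 36663359578/905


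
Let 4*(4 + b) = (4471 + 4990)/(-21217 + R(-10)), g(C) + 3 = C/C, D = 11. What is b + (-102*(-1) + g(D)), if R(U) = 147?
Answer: 8081419/84280 ≈ 95.888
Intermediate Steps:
g(C) = -2 (g(C) = -3 + C/C = -3 + 1 = -2)
b = -346581/84280 (b = -4 + ((4471 + 4990)/(-21217 + 147))/4 = -4 + (9461/(-21070))/4 = -4 + (9461*(-1/21070))/4 = -4 + (¼)*(-9461/21070) = -4 - 9461/84280 = -346581/84280 ≈ -4.1123)
b + (-102*(-1) + g(D)) = -346581/84280 + (-102*(-1) - 2) = -346581/84280 + (102 - 2) = -346581/84280 + 100 = 8081419/84280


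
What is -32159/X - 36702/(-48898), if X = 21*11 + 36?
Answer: -781355674/6527883 ≈ -119.70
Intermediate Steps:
X = 267 (X = 231 + 36 = 267)
-32159/X - 36702/(-48898) = -32159/267 - 36702/(-48898) = -32159*1/267 - 36702*(-1/48898) = -32159/267 + 18351/24449 = -781355674/6527883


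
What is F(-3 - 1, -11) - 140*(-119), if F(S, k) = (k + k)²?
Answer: 17144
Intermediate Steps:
F(S, k) = 4*k² (F(S, k) = (2*k)² = 4*k²)
F(-3 - 1, -11) - 140*(-119) = 4*(-11)² - 140*(-119) = 4*121 + 16660 = 484 + 16660 = 17144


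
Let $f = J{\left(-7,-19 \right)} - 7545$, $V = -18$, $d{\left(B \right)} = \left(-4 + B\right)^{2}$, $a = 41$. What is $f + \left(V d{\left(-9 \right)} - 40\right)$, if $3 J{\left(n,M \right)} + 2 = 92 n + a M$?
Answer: $-11102$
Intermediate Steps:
$J{\left(n,M \right)} = - \frac{2}{3} + \frac{41 M}{3} + \frac{92 n}{3}$ ($J{\left(n,M \right)} = - \frac{2}{3} + \frac{92 n + 41 M}{3} = - \frac{2}{3} + \frac{41 M + 92 n}{3} = - \frac{2}{3} + \left(\frac{41 M}{3} + \frac{92 n}{3}\right) = - \frac{2}{3} + \frac{41 M}{3} + \frac{92 n}{3}$)
$f = -8020$ ($f = \left(- \frac{2}{3} + \frac{41}{3} \left(-19\right) + \frac{92}{3} \left(-7\right)\right) - 7545 = \left(- \frac{2}{3} - \frac{779}{3} - \frac{644}{3}\right) - 7545 = -475 - 7545 = -8020$)
$f + \left(V d{\left(-9 \right)} - 40\right) = -8020 - \left(40 + 18 \left(-4 - 9\right)^{2}\right) = -8020 - \left(40 + 18 \left(-13\right)^{2}\right) = -8020 - 3082 = -11102$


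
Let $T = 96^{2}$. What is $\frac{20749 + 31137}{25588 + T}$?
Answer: $\frac{25943}{17402} \approx 1.4908$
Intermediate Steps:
$T = 9216$
$\frac{20749 + 31137}{25588 + T} = \frac{20749 + 31137}{25588 + 9216} = \frac{51886}{34804} = 51886 \cdot \frac{1}{34804} = \frac{25943}{17402}$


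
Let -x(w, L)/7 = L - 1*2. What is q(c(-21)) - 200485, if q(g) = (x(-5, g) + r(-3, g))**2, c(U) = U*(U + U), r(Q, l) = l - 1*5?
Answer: 27709604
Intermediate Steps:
r(Q, l) = -5 + l (r(Q, l) = l - 5 = -5 + l)
x(w, L) = 14 - 7*L (x(w, L) = -7*(L - 1*2) = -7*(L - 2) = -7*(-2 + L) = 14 - 7*L)
c(U) = 2*U**2 (c(U) = U*(2*U) = 2*U**2)
q(g) = (9 - 6*g)**2 (q(g) = ((14 - 7*g) + (-5 + g))**2 = (9 - 6*g)**2)
q(c(-21)) - 200485 = 9*(-3 + 2*(2*(-21)**2))**2 - 200485 = 9*(-3 + 2*(2*441))**2 - 200485 = 9*(-3 + 2*882)**2 - 200485 = 9*(-3 + 1764)**2 - 200485 = 9*1761**2 - 200485 = 9*3101121 - 200485 = 27910089 - 200485 = 27709604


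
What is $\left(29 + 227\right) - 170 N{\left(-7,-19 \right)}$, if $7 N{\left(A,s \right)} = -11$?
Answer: $\frac{3662}{7} \approx 523.14$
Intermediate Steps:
$N{\left(A,s \right)} = - \frac{11}{7}$ ($N{\left(A,s \right)} = \frac{1}{7} \left(-11\right) = - \frac{11}{7}$)
$\left(29 + 227\right) - 170 N{\left(-7,-19 \right)} = \left(29 + 227\right) - - \frac{1870}{7} = 256 + \frac{1870}{7} = \frac{3662}{7}$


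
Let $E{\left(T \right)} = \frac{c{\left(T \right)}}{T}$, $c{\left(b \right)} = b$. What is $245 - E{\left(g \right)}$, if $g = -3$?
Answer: $244$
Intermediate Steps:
$E{\left(T \right)} = 1$ ($E{\left(T \right)} = \frac{T}{T} = 1$)
$245 - E{\left(g \right)} = 245 - 1 = 244$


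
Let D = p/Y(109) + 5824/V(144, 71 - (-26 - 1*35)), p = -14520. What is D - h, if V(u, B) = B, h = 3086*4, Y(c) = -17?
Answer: -6421072/561 ≈ -11446.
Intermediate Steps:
h = 12344
D = 503912/561 (D = -14520/(-17) + 5824/(71 - (-26 - 1*35)) = -14520*(-1/17) + 5824/(71 - (-26 - 35)) = 14520/17 + 5824/(71 - 1*(-61)) = 14520/17 + 5824/(71 + 61) = 14520/17 + 5824/132 = 14520/17 + 5824*(1/132) = 14520/17 + 1456/33 = 503912/561 ≈ 898.24)
D - h = 503912/561 - 1*12344 = 503912/561 - 12344 = -6421072/561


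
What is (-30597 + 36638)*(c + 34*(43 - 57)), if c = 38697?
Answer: 230893061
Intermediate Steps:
(-30597 + 36638)*(c + 34*(43 - 57)) = (-30597 + 36638)*(38697 + 34*(43 - 57)) = 6041*(38697 + 34*(-14)) = 6041*(38697 - 476) = 6041*38221 = 230893061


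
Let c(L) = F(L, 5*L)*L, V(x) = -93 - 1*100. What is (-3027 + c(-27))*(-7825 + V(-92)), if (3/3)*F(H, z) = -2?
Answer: 23837514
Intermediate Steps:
F(H, z) = -2
V(x) = -193 (V(x) = -93 - 100 = -193)
c(L) = -2*L
(-3027 + c(-27))*(-7825 + V(-92)) = (-3027 - 2*(-27))*(-7825 - 193) = (-3027 + 54)*(-8018) = -2973*(-8018) = 23837514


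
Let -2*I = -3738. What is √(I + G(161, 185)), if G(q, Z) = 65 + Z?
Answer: √2119 ≈ 46.033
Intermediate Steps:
I = 1869 (I = -½*(-3738) = 1869)
√(I + G(161, 185)) = √(1869 + (65 + 185)) = √(1869 + 250) = √2119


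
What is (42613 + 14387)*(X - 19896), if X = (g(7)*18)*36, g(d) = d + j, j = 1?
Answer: -838584000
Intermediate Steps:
g(d) = 1 + d (g(d) = d + 1 = 1 + d)
X = 5184 (X = ((1 + 7)*18)*36 = (8*18)*36 = 144*36 = 5184)
(42613 + 14387)*(X - 19896) = (42613 + 14387)*(5184 - 19896) = 57000*(-14712) = -838584000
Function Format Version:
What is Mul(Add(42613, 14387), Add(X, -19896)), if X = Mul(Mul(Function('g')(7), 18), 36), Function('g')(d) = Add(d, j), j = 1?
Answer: -838584000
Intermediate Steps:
Function('g')(d) = Add(1, d) (Function('g')(d) = Add(d, 1) = Add(1, d))
X = 5184 (X = Mul(Mul(Add(1, 7), 18), 36) = Mul(Mul(8, 18), 36) = Mul(144, 36) = 5184)
Mul(Add(42613, 14387), Add(X, -19896)) = Mul(Add(42613, 14387), Add(5184, -19896)) = Mul(57000, -14712) = -838584000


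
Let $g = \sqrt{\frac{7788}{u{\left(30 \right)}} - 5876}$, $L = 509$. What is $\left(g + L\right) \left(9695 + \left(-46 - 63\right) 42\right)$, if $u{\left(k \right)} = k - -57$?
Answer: $2604553 + \frac{40936 i \sqrt{76038}}{29} \approx 2.6046 \cdot 10^{6} + 3.8924 \cdot 10^{5} i$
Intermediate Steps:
$u{\left(k \right)} = 57 + k$ ($u{\left(k \right)} = k + 57 = 57 + k$)
$g = \frac{8 i \sqrt{76038}}{29}$ ($g = \sqrt{\frac{7788}{57 + 30} - 5876} = \sqrt{\frac{7788}{87} - 5876} = \sqrt{7788 \cdot \frac{1}{87} - 5876} = \sqrt{\frac{2596}{29} - 5876} = \sqrt{- \frac{167808}{29}} = \frac{8 i \sqrt{76038}}{29} \approx 76.069 i$)
$\left(g + L\right) \left(9695 + \left(-46 - 63\right) 42\right) = \left(\frac{8 i \sqrt{76038}}{29} + 509\right) \left(9695 + \left(-46 - 63\right) 42\right) = \left(509 + \frac{8 i \sqrt{76038}}{29}\right) \left(9695 - 4578\right) = \left(509 + \frac{8 i \sqrt{76038}}{29}\right) 5117 = 2604553 + \frac{40936 i \sqrt{76038}}{29}$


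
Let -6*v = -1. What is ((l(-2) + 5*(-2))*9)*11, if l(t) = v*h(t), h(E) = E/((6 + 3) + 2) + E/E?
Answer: -1953/2 ≈ -976.50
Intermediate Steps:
v = 1/6 (v = -1/6*(-1) = 1/6 ≈ 0.16667)
h(E) = 1 + E/11 (h(E) = E/(9 + 2) + 1 = E/11 + 1 = 1 + E/11)
l(t) = 1/6 + t/66 (l(t) = (1 + t/11)/6 = 1/6 + t/66)
((l(-2) + 5*(-2))*9)*11 = (((1/6 + (1/66)*(-2)) + 5*(-2))*9)*11 = (((1/6 - 1/33) - 10)*9)*11 = ((3/22 - 10)*9)*11 = -217/22*9*11 = -1953/22*11 = -1953/2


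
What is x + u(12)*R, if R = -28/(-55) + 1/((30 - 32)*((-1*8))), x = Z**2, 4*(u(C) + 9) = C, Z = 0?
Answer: -1509/440 ≈ -3.4295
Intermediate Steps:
u(C) = -9 + C/4
x = 0 (x = 0**2 = 0)
R = 503/880 (R = -28*(-1/55) + 1/(-2*(-8)) = 28/55 - 1/2*(-1/8) = 28/55 + 1/16 = 503/880 ≈ 0.57159)
x + u(12)*R = 0 + (-9 + (1/4)*12)*(503/880) = 0 + (-9 + 3)*(503/880) = 0 - 6*503/880 = 0 - 1509/440 = -1509/440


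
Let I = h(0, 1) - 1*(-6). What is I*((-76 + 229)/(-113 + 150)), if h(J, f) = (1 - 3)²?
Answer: 1530/37 ≈ 41.351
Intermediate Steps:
h(J, f) = 4 (h(J, f) = (-2)² = 4)
I = 10 (I = 4 - 1*(-6) = 4 + 6 = 10)
I*((-76 + 229)/(-113 + 150)) = 10*((-76 + 229)/(-113 + 150)) = 10*(153/37) = 1530/37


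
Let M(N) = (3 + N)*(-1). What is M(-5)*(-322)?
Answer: -644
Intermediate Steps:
M(N) = -3 - N
M(-5)*(-322) = (-3 - 1*(-5))*(-322) = (-3 + 5)*(-322) = 2*(-322) = -644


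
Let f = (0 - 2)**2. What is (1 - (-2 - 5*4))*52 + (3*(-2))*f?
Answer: 1172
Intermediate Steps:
f = 4 (f = (-2)**2 = 4)
(1 - (-2 - 5*4))*52 + (3*(-2))*f = (1 - (-2 - 5*4))*52 + (3*(-2))*4 = (1 - (-2 - 20))*52 - 6*4 = (1 - 1*(-22))*52 - 24 = (1 + 22)*52 - 24 = 23*52 - 24 = 1196 - 24 = 1172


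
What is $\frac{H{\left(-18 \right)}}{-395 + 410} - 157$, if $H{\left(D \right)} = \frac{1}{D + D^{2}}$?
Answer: $- \frac{720629}{4590} \approx -157.0$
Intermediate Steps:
$\frac{H{\left(-18 \right)}}{-395 + 410} - 157 = \frac{\frac{1}{-18} \frac{1}{1 - 18}}{-395 + 410} - 157 = \frac{\left(- \frac{1}{18}\right) \frac{1}{-17}}{15} - 157 = \left(- \frac{1}{18}\right) \left(- \frac{1}{17}\right) \frac{1}{15} - 157 = \frac{1}{306} \cdot \frac{1}{15} - 157 = \frac{1}{4590} - 157 = - \frac{720629}{4590}$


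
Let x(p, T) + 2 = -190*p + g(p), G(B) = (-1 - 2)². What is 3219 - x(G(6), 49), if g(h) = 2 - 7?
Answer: 4936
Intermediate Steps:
g(h) = -5
G(B) = 9 (G(B) = (-3)² = 9)
x(p, T) = -7 - 190*p (x(p, T) = -2 + (-190*p - 5) = -2 + (-5 - 190*p) = -7 - 190*p)
3219 - x(G(6), 49) = 3219 - (-7 - 190*9) = 3219 - (-7 - 1710) = 3219 - 1*(-1717) = 3219 + 1717 = 4936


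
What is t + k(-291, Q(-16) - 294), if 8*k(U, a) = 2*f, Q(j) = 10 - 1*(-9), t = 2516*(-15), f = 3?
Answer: -150957/4 ≈ -37739.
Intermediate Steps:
t = -37740
Q(j) = 19 (Q(j) = 10 + 9 = 19)
k(U, a) = 3/4 (k(U, a) = (2*3)/8 = (1/8)*6 = 3/4)
t + k(-291, Q(-16) - 294) = -37740 + 3/4 = -150957/4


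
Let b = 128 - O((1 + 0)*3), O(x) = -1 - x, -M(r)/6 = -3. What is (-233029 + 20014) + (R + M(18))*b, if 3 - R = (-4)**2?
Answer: -212355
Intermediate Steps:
R = -13 (R = 3 - 1*(-4)**2 = 3 - 1*16 = 3 - 16 = -13)
M(r) = 18 (M(r) = -6*(-3) = 18)
b = 132 (b = 128 - (-1 - (1 + 0)*3) = 128 - (-1 - 3) = 128 - 1*(-4) = 128 + 4 = 132)
(-233029 + 20014) + (R + M(18))*b = (-233029 + 20014) + (-13 + 18)*132 = -213015 + 5*132 = -213015 + 660 = -212355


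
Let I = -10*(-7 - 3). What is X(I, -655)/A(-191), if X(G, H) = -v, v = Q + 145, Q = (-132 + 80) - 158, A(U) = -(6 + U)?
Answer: 13/37 ≈ 0.35135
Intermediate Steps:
A(U) = -6 - U
Q = -210 (Q = -52 - 158 = -210)
v = -65 (v = -210 + 145 = -65)
I = 100 (I = -10*(-10) = 100)
X(G, H) = 65 (X(G, H) = -1*(-65) = 65)
X(I, -655)/A(-191) = 65/(-6 - 1*(-191)) = 65/(-6 + 191) = 65/185 = 65*(1/185) = 13/37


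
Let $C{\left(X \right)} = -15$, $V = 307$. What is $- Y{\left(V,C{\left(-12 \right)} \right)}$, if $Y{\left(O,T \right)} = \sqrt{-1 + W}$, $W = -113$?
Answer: $- i \sqrt{114} \approx - 10.677 i$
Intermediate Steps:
$Y{\left(O,T \right)} = i \sqrt{114}$ ($Y{\left(O,T \right)} = \sqrt{-1 - 113} = \sqrt{-114} = i \sqrt{114}$)
$- Y{\left(V,C{\left(-12 \right)} \right)} = - i \sqrt{114}$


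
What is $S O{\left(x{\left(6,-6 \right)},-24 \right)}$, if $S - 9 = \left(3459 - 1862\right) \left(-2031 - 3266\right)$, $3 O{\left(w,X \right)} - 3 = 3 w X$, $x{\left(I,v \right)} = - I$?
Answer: $-1226598500$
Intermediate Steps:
$O{\left(w,X \right)} = 1 + X w$ ($O{\left(w,X \right)} = 1 + \frac{3 w X}{3} = 1 + \frac{3 X w}{3} = 1 + X w$)
$S = -8459300$ ($S = 9 + \left(3459 - 1862\right) \left(-2031 - 3266\right) = 9 + 1597 \left(-5297\right) = 9 - 8459309 = -8459300$)
$S O{\left(x{\left(6,-6 \right)},-24 \right)} = - 8459300 \left(1 - 24 \left(\left(-1\right) 6\right)\right) = - 8459300 \left(1 - -144\right) = - 8459300 \left(1 + 144\right) = \left(-8459300\right) 145 = -1226598500$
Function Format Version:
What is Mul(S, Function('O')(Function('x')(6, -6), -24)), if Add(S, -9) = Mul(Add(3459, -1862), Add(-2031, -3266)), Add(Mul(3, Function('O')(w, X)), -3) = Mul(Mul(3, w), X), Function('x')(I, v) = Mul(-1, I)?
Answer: -1226598500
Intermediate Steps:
Function('O')(w, X) = Add(1, Mul(X, w)) (Function('O')(w, X) = Add(1, Mul(Rational(1, 3), Mul(Mul(3, w), X))) = Add(1, Mul(Rational(1, 3), Mul(3, X, w))) = Add(1, Mul(X, w)))
S = -8459300 (S = Add(9, Mul(Add(3459, -1862), Add(-2031, -3266))) = Add(9, Mul(1597, -5297)) = Add(9, -8459309) = -8459300)
Mul(S, Function('O')(Function('x')(6, -6), -24)) = Mul(-8459300, Add(1, Mul(-24, Mul(-1, 6)))) = Mul(-8459300, Add(1, Mul(-24, -6))) = Mul(-8459300, Add(1, 144)) = Mul(-8459300, 145) = -1226598500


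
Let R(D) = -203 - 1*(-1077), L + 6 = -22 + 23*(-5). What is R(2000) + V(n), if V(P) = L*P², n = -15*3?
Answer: -288701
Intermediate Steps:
L = -143 (L = -6 + (-22 + 23*(-5)) = -6 + (-22 - 115) = -6 - 137 = -143)
R(D) = 874 (R(D) = -203 + 1077 = 874)
n = -45
V(P) = -143*P²
R(2000) + V(n) = 874 - 143*(-45)² = 874 - 143*2025 = 874 - 289575 = -288701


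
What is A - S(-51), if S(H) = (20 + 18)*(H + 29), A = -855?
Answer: -19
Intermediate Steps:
S(H) = 1102 + 38*H (S(H) = 38*(29 + H) = 1102 + 38*H)
A - S(-51) = -855 - (1102 + 38*(-51)) = -855 - (1102 - 1938) = -855 - 1*(-836) = -855 + 836 = -19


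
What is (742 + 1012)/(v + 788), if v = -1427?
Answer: -1754/639 ≈ -2.7449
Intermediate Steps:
(742 + 1012)/(v + 788) = (742 + 1012)/(-1427 + 788) = 1754/(-639) = -1/639*1754 = -1754/639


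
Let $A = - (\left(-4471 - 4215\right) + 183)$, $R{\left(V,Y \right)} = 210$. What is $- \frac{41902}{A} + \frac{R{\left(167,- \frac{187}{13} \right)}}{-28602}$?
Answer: $- \frac{28577777}{5790543} \approx -4.9352$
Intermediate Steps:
$A = 8503$ ($A = - (-8686 + 183) = \left(-1\right) \left(-8503\right) = 8503$)
$- \frac{41902}{A} + \frac{R{\left(167,- \frac{187}{13} \right)}}{-28602} = - \frac{41902}{8503} + \frac{210}{-28602} = \left(-41902\right) \frac{1}{8503} + 210 \left(- \frac{1}{28602}\right) = - \frac{41902}{8503} - \frac{5}{681} = - \frac{28577777}{5790543}$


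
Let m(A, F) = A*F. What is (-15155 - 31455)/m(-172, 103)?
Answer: 23305/8858 ≈ 2.6310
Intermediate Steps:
(-15155 - 31455)/m(-172, 103) = (-15155 - 31455)/((-172*103)) = -46610/(-17716) = -46610*(-1/17716) = 23305/8858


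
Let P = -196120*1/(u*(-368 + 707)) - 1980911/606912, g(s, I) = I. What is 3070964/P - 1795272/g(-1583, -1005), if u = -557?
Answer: -13082631849843049192/9492186896095 ≈ -1.3783e+6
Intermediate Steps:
P = -28334886257/12733216064 (P = -196120*(-1/(557*(-368 + 707))) - 1980911/606912 = -196120/(339*(-557)) - 1980911*1/606912 = -196120/(-188823) - 1980911/606912 = -196120*(-1/188823) - 1980911/606912 = 196120/188823 - 1980911/606912 = -28334886257/12733216064 ≈ -2.2253)
3070964/P - 1795272/g(-1583, -1005) = 3070964/(-28334886257/12733216064) - 1795272/(-1005) = 3070964*(-12733216064/28334886257) - 1795272*(-1/1005) = -39103248136765696/28334886257 + 598424/335 = -13082631849843049192/9492186896095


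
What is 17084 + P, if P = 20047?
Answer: 37131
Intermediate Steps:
17084 + P = 17084 + 20047 = 37131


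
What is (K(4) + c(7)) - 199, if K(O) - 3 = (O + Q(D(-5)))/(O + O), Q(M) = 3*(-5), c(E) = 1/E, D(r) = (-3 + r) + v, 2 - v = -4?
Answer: -11045/56 ≈ -197.23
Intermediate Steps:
v = 6 (v = 2 - 1*(-4) = 2 + 4 = 6)
D(r) = 3 + r (D(r) = (-3 + r) + 6 = 3 + r)
Q(M) = -15
K(O) = 3 + (-15 + O)/(2*O) (K(O) = 3 + (O - 15)/(O + O) = 3 + (-15 + O)/((2*O)) = 3 + (-15 + O)*(1/(2*O)) = 3 + (-15 + O)/(2*O))
(K(4) + c(7)) - 199 = ((½)*(-15 + 7*4)/4 + 1/7) - 199 = ((½)*(¼)*(-15 + 28) + ⅐) - 199 = ((½)*(¼)*13 + ⅐) - 199 = (13/8 + ⅐) - 199 = 99/56 - 199 = -11045/56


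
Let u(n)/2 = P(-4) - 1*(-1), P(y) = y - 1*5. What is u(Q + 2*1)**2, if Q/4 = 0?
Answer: 256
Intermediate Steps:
Q = 0 (Q = 4*0 = 0)
P(y) = -5 + y (P(y) = y - 5 = -5 + y)
u(n) = -16 (u(n) = 2*((-5 - 4) - 1*(-1)) = 2*(-9 + 1) = 2*(-8) = -16)
u(Q + 2*1)**2 = (-16)**2 = 256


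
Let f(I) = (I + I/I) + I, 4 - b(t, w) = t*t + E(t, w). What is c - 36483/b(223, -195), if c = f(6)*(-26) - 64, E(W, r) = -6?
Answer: -6650185/16573 ≈ -401.27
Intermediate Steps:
b(t, w) = 10 - t**2 (b(t, w) = 4 - (t*t - 6) = 4 - (t**2 - 6) = 4 - (-6 + t**2) = 4 + (6 - t**2) = 10 - t**2)
f(I) = 1 + 2*I (f(I) = (I + 1) + I = (1 + I) + I = 1 + 2*I)
c = -402 (c = (1 + 2*6)*(-26) - 64 = (1 + 12)*(-26) - 64 = 13*(-26) - 64 = -338 - 64 = -402)
c - 36483/b(223, -195) = -402 - 36483/(10 - 1*223**2) = -402 - 36483/(10 - 1*49729) = -402 - 36483/(10 - 49729) = -402 - 36483/(-49719) = -402 - 36483*(-1)/49719 = -402 - 1*(-12161/16573) = -402 + 12161/16573 = -6650185/16573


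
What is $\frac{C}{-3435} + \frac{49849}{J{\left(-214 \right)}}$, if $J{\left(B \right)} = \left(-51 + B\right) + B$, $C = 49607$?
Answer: $- \frac{194993068}{1645365} \approx -118.51$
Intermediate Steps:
$J{\left(B \right)} = -51 + 2 B$
$\frac{C}{-3435} + \frac{49849}{J{\left(-214 \right)}} = \frac{49607}{-3435} + \frac{49849}{-51 + 2 \left(-214\right)} = 49607 \left(- \frac{1}{3435}\right) + \frac{49849}{-51 - 428} = - \frac{49607}{3435} + \frac{49849}{-479} = - \frac{49607}{3435} + 49849 \left(- \frac{1}{479}\right) = - \frac{49607}{3435} - \frac{49849}{479} = - \frac{194993068}{1645365}$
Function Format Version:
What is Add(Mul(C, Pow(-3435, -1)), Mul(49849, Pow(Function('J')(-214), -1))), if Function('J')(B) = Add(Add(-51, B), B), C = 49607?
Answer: Rational(-194993068, 1645365) ≈ -118.51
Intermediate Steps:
Function('J')(B) = Add(-51, Mul(2, B))
Add(Mul(C, Pow(-3435, -1)), Mul(49849, Pow(Function('J')(-214), -1))) = Add(Mul(49607, Pow(-3435, -1)), Mul(49849, Pow(Add(-51, Mul(2, -214)), -1))) = Add(Mul(49607, Rational(-1, 3435)), Mul(49849, Pow(Add(-51, -428), -1))) = Add(Rational(-49607, 3435), Mul(49849, Pow(-479, -1))) = Add(Rational(-49607, 3435), Mul(49849, Rational(-1, 479))) = Add(Rational(-49607, 3435), Rational(-49849, 479)) = Rational(-194993068, 1645365)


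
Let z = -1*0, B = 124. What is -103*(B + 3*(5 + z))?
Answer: -14317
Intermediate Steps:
z = 0
-103*(B + 3*(5 + z)) = -103*(124 + 3*(5 + 0)) = -103*(124 + 3*5) = -103*(124 + 15) = -103*139 = -14317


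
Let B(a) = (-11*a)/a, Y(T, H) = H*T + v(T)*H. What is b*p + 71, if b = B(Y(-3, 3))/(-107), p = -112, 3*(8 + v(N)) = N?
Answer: 6365/107 ≈ 59.486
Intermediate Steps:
v(N) = -8 + N/3
Y(T, H) = H*T + H*(-8 + T/3) (Y(T, H) = H*T + (-8 + T/3)*H = H*T + H*(-8 + T/3))
B(a) = -11
b = 11/107 (b = -11/(-107) = -11*(-1/107) = 11/107 ≈ 0.10280)
b*p + 71 = (11/107)*(-112) + 71 = -1232/107 + 71 = 6365/107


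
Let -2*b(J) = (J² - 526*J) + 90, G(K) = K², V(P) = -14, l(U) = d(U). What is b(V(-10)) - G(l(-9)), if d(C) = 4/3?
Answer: -34441/9 ≈ -3826.8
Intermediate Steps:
d(C) = 4/3 (d(C) = 4*(⅓) = 4/3)
l(U) = 4/3
b(J) = -45 + 263*J - J²/2 (b(J) = -((J² - 526*J) + 90)/2 = -(90 + J² - 526*J)/2 = -45 + 263*J - J²/2)
b(V(-10)) - G(l(-9)) = (-45 + 263*(-14) - ½*(-14)²) - (4/3)² = (-45 - 3682 - ½*196) - 1*16/9 = (-45 - 3682 - 98) - 16/9 = -3825 - 16/9 = -34441/9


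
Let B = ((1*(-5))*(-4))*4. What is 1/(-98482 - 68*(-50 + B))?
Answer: -1/100522 ≈ -9.9481e-6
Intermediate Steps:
B = 80 (B = -5*(-4)*4 = 20*4 = 80)
1/(-98482 - 68*(-50 + B)) = 1/(-98482 - 68*(-50 + 80)) = 1/(-98482 - 68*30) = 1/(-98482 - 2040) = 1/(-100522) = -1/100522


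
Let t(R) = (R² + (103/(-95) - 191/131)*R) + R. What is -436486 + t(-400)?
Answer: -686638214/2489 ≈ -2.7587e+5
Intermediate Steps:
t(R) = R² - 19193*R/12445 (t(R) = (R² + (103*(-1/95) - 191*1/131)*R) + R = (R² + (-103/95 - 191/131)*R) + R = (R² - 31638*R/12445) + R = R² - 19193*R/12445)
-436486 + t(-400) = -436486 + (1/12445)*(-400)*(-19193 + 12445*(-400)) = -436486 + (1/12445)*(-400)*(-19193 - 4978000) = -436486 + (1/12445)*(-400)*(-4997193) = -436486 + 399775440/2489 = -686638214/2489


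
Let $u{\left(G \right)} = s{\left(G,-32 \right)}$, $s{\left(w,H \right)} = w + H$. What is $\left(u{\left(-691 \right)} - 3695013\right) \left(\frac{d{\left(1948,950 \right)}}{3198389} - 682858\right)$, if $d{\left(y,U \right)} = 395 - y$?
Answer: $\frac{8071655643979668840}{3198389} \approx 2.5237 \cdot 10^{12}$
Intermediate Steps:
$s{\left(w,H \right)} = H + w$
$u{\left(G \right)} = -32 + G$
$\left(u{\left(-691 \right)} - 3695013\right) \left(\frac{d{\left(1948,950 \right)}}{3198389} - 682858\right) = \left(\left(-32 - 691\right) - 3695013\right) \left(\frac{395 - 1948}{3198389} - 682858\right) = \left(-723 - 3695013\right) \left(\left(395 - 1948\right) \frac{1}{3198389} - 682858\right) = - 3695736 \left(\left(-1553\right) \frac{1}{3198389} - 682858\right) = - 3695736 \left(- \frac{1553}{3198389} - 682858\right) = \left(-3695736\right) \left(- \frac{2184045517315}{3198389}\right) = \frac{8071655643979668840}{3198389}$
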